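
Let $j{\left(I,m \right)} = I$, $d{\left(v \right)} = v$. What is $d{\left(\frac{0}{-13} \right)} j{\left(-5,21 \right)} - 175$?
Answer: $-175$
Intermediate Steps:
$d{\left(\frac{0}{-13} \right)} j{\left(-5,21 \right)} - 175 = \frac{0}{-13} \left(-5\right) - 175 = 0 \left(- \frac{1}{13}\right) \left(-5\right) - 175 = 0 \left(-5\right) - 175 = 0 - 175 = -175$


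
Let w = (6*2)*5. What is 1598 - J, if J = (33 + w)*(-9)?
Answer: 2435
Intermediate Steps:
w = 60 (w = 12*5 = 60)
J = -837 (J = (33 + 60)*(-9) = 93*(-9) = -837)
1598 - J = 1598 - 1*(-837) = 1598 + 837 = 2435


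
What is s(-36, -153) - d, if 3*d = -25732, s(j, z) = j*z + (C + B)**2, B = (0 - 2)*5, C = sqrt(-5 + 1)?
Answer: 42544/3 - 40*I ≈ 14181.0 - 40.0*I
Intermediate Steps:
C = 2*I (C = sqrt(-4) = 2*I ≈ 2.0*I)
B = -10 (B = -2*5 = -10)
s(j, z) = (-10 + 2*I)**2 + j*z (s(j, z) = j*z + (2*I - 10)**2 = j*z + (-10 + 2*I)**2 = (-10 + 2*I)**2 + j*z)
d = -25732/3 (d = (1/3)*(-25732) = -25732/3 ≈ -8577.3)
s(-36, -153) - d = (96 - 40*I - 36*(-153)) - 1*(-25732/3) = (96 - 40*I + 5508) + 25732/3 = (5604 - 40*I) + 25732/3 = 42544/3 - 40*I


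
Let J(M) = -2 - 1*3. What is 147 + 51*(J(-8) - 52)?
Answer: -2760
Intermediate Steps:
J(M) = -5 (J(M) = -2 - 3 = -5)
147 + 51*(J(-8) - 52) = 147 + 51*(-5 - 52) = 147 + 51*(-57) = 147 - 2907 = -2760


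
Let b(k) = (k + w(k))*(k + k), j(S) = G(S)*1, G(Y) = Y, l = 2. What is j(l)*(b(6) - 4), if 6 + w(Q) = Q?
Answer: 136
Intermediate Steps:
w(Q) = -6 + Q
j(S) = S (j(S) = S*1 = S)
b(k) = 2*k*(-6 + 2*k) (b(k) = (k + (-6 + k))*(k + k) = (-6 + 2*k)*(2*k) = 2*k*(-6 + 2*k))
j(l)*(b(6) - 4) = 2*(4*6*(-3 + 6) - 4) = 2*(4*6*3 - 4) = 2*(72 - 4) = 2*68 = 136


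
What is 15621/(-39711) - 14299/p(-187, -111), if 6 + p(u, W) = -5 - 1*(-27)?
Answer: -189359175/211792 ≈ -894.08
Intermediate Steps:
p(u, W) = 16 (p(u, W) = -6 + (-5 - 1*(-27)) = -6 + (-5 + 27) = -6 + 22 = 16)
15621/(-39711) - 14299/p(-187, -111) = 15621/(-39711) - 14299/16 = 15621*(-1/39711) - 14299*1/16 = -5207/13237 - 14299/16 = -189359175/211792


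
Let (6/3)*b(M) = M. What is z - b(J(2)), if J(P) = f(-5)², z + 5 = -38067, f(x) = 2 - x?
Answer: -76193/2 ≈ -38097.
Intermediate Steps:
z = -38072 (z = -5 - 38067 = -38072)
J(P) = 49 (J(P) = (2 - 1*(-5))² = (2 + 5)² = 7² = 49)
b(M) = M/2
z - b(J(2)) = -38072 - 49/2 = -76193/2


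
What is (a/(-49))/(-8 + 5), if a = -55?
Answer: -55/147 ≈ -0.37415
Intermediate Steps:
(a/(-49))/(-8 + 5) = (-55/(-49))/(-8 + 5) = (-55*(-1/49))/(-3) = -1/3*55/49 = -55/147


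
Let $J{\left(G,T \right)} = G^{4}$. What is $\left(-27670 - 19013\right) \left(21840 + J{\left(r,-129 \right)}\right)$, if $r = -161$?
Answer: $-31367245141323$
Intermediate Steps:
$\left(-27670 - 19013\right) \left(21840 + J{\left(r,-129 \right)}\right) = \left(-27670 - 19013\right) \left(21840 + \left(-161\right)^{4}\right) = - 46683 \left(21840 + 671898241\right) = \left(-46683\right) 671920081 = -31367245141323$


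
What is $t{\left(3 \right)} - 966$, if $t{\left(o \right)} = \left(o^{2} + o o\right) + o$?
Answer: $-945$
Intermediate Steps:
$t{\left(o \right)} = o + 2 o^{2}$ ($t{\left(o \right)} = \left(o^{2} + o^{2}\right) + o = 2 o^{2} + o = o + 2 o^{2}$)
$t{\left(3 \right)} - 966 = 3 \left(1 + 2 \cdot 3\right) - 966 = 3 \left(1 + 6\right) - 966 = 3 \cdot 7 - 966 = 21 - 966 = -945$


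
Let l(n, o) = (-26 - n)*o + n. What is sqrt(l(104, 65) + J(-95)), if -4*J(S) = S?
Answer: I*sqrt(33289)/2 ≈ 91.226*I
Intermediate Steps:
l(n, o) = n + o*(-26 - n) (l(n, o) = o*(-26 - n) + n = n + o*(-26 - n))
J(S) = -S/4
sqrt(l(104, 65) + J(-95)) = sqrt((104 - 26*65 - 1*104*65) - 1/4*(-95)) = sqrt((104 - 1690 - 6760) + 95/4) = sqrt(-8346 + 95/4) = sqrt(-33289/4) = I*sqrt(33289)/2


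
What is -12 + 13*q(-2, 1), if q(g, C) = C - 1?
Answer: -12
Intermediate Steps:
q(g, C) = -1 + C
-12 + 13*q(-2, 1) = -12 + 13*(-1 + 1) = -12 + 13*0 = -12 + 0 = -12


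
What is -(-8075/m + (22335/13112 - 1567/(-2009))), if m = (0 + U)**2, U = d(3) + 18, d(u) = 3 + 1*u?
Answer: 21878902957/1896624576 ≈ 11.536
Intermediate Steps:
d(u) = 3 + u
U = 24 (U = (3 + 3) + 18 = 6 + 18 = 24)
m = 576 (m = (0 + 24)**2 = 24**2 = 576)
-(-8075/m + (22335/13112 - 1567/(-2009))) = -(-8075/576 + (22335/13112 - 1567/(-2009))) = -(-8075*1/576 + (22335*(1/13112) - 1567*(-1/2009))) = -(-8075/576 + (22335/13112 + 1567/2009)) = -(-8075/576 + 65417519/26342008) = -1*(-21878902957/1896624576) = 21878902957/1896624576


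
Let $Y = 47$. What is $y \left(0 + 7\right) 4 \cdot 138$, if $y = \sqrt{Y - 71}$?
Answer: $7728 i \sqrt{6} \approx 18930.0 i$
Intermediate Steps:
$y = 2 i \sqrt{6}$ ($y = \sqrt{47 - 71} = \sqrt{-24} = 2 i \sqrt{6} \approx 4.899 i$)
$y \left(0 + 7\right) 4 \cdot 138 = 2 i \sqrt{6} \left(0 + 7\right) 4 \cdot 138 = 2 i \sqrt{6} \cdot 7 \cdot 4 \cdot 138 = 2 i \sqrt{6} \cdot 28 \cdot 138 = 56 i \sqrt{6} \cdot 138 = 7728 i \sqrt{6}$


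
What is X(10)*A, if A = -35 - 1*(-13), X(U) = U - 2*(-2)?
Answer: -308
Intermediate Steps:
X(U) = 4 + U (X(U) = U + 4 = 4 + U)
A = -22 (A = -35 + 13 = -22)
X(10)*A = (4 + 10)*(-22) = 14*(-22) = -308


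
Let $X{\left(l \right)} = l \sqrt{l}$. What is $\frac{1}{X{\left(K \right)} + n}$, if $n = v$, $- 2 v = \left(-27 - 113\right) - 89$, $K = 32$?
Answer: $- \frac{458}{78631} + \frac{512 \sqrt{2}}{78631} \approx 0.0033839$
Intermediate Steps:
$v = \frac{229}{2}$ ($v = - \frac{\left(-27 - 113\right) - 89}{2} = - \frac{-140 - 89}{2} = \left(- \frac{1}{2}\right) \left(-229\right) = \frac{229}{2} \approx 114.5$)
$X{\left(l \right)} = l^{\frac{3}{2}}$
$n = \frac{229}{2} \approx 114.5$
$\frac{1}{X{\left(K \right)} + n} = \frac{1}{32^{\frac{3}{2}} + \frac{229}{2}} = \frac{1}{128 \sqrt{2} + \frac{229}{2}} = \frac{1}{\frac{229}{2} + 128 \sqrt{2}}$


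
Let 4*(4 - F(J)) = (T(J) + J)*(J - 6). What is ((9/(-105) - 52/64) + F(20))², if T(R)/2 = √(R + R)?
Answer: 2018132369/313600 + 37463*√10/20 ≈ 12359.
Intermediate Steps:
T(R) = 2*√2*√R (T(R) = 2*√(R + R) = 2*√(2*R) = 2*(√2*√R) = 2*√2*√R)
F(J) = 4 - (-6 + J)*(J + 2*√2*√J)/4 (F(J) = 4 - (2*√2*√J + J)*(J - 6)/4 = 4 - (J + 2*√2*√J)*(-6 + J)/4 = 4 - (-6 + J)*(J + 2*√2*√J)/4)
((9/(-105) - 52/64) + F(20))² = ((9/(-105) - 52/64) + (4 - ¼*20² + (3/2)*20 + 3*√2*√20 - √2*20^(3/2)/2))² = ((9*(-1/105) - 52*1/64) + (4 - ¼*400 + 30 + 3*√2*(2*√5) - √2*40*√5/2))² = ((-3/35 - 13/16) + (4 - 100 + 30 + 6*√10 - 20*√10))² = (-503/560 + (-66 - 14*√10))² = (-37463/560 - 14*√10)²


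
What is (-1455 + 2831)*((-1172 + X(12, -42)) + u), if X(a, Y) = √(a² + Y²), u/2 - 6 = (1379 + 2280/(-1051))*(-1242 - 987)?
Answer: -8878177116352/1051 + 8256*√53 ≈ -8.4473e+9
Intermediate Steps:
u = -6450931830/1051 (u = 12 + 2*((1379 + 2280/(-1051))*(-1242 - 987)) = 12 + 2*((1379 + 2280*(-1/1051))*(-2229)) = 12 + 2*((1379 - 2280/1051)*(-2229)) = 12 + 2*((1447049/1051)*(-2229)) = 12 + 2*(-3225472221/1051) = 12 - 6450944442/1051 = -6450931830/1051 ≈ -6.1379e+6)
X(a, Y) = √(Y² + a²)
(-1455 + 2831)*((-1172 + X(12, -42)) + u) = (-1455 + 2831)*((-1172 + √((-42)² + 12²)) - 6450931830/1051) = 1376*((-1172 + √(1764 + 144)) - 6450931830/1051) = 1376*((-1172 + √1908) - 6450931830/1051) = 1376*((-1172 + 6*√53) - 6450931830/1051) = 1376*(-6452163602/1051 + 6*√53) = -8878177116352/1051 + 8256*√53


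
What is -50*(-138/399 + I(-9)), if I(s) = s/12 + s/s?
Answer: 1275/266 ≈ 4.7932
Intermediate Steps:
I(s) = 1 + s/12 (I(s) = s*(1/12) + 1 = s/12 + 1 = 1 + s/12)
-50*(-138/399 + I(-9)) = -50*(-138/399 + (1 + (1/12)*(-9))) = -50*(-138*1/399 + (1 - ¾)) = -50*(-46/133 + ¼) = -50*(-51/532) = 1275/266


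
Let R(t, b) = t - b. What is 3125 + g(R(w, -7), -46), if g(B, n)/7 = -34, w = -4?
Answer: 2887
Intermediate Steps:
g(B, n) = -238 (g(B, n) = 7*(-34) = -238)
3125 + g(R(w, -7), -46) = 3125 - 238 = 2887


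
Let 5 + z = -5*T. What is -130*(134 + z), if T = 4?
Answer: -14170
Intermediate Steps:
z = -25 (z = -5 - 5*4 = -5 - 20 = -25)
-130*(134 + z) = -130*(134 - 25) = -130*109 = -14170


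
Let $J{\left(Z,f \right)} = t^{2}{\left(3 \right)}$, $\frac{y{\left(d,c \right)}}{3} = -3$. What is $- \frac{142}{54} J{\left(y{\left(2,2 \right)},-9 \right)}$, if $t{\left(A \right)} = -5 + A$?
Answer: $- \frac{284}{27} \approx -10.519$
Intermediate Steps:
$y{\left(d,c \right)} = -9$ ($y{\left(d,c \right)} = 3 \left(-3\right) = -9$)
$J{\left(Z,f \right)} = 4$ ($J{\left(Z,f \right)} = \left(-5 + 3\right)^{2} = \left(-2\right)^{2} = 4$)
$- \frac{142}{54} J{\left(y{\left(2,2 \right)},-9 \right)} = - \frac{142}{54} \cdot 4 = \left(-142\right) \frac{1}{54} \cdot 4 = \left(- \frac{71}{27}\right) 4 = - \frac{284}{27}$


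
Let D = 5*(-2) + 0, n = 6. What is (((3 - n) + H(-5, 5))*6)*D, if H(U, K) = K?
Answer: -120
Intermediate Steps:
D = -10 (D = -10 + 0 = -10)
(((3 - n) + H(-5, 5))*6)*D = (((3 - 1*6) + 5)*6)*(-10) = (((3 - 6) + 5)*6)*(-10) = ((-3 + 5)*6)*(-10) = (2*6)*(-10) = 12*(-10) = -120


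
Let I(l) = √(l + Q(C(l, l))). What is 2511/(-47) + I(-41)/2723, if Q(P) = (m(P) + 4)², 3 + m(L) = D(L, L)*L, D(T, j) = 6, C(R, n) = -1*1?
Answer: -2511/47 + 4*I/2723 ≈ -53.426 + 0.001469*I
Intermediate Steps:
C(R, n) = -1
m(L) = -3 + 6*L
Q(P) = (1 + 6*P)² (Q(P) = ((-3 + 6*P) + 4)² = (1 + 6*P)²)
I(l) = √(25 + l) (I(l) = √(l + (1 + 6*(-1))²) = √(l + (1 - 6)²) = √(l + (-5)²) = √(l + 25) = √(25 + l))
2511/(-47) + I(-41)/2723 = 2511/(-47) + √(25 - 41)/2723 = 2511*(-1/47) + √(-16)*(1/2723) = -2511/47 + (4*I)*(1/2723) = -2511/47 + 4*I/2723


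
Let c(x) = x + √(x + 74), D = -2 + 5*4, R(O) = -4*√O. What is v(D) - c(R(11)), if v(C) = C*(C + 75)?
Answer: 1674 - √(74 - 4*√11) + 4*√11 ≈ 1679.5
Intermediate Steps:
D = 18 (D = -2 + 20 = 18)
c(x) = x + √(74 + x)
v(C) = C*(75 + C)
v(D) - c(R(11)) = 18*(75 + 18) - (-4*√11 + √(74 - 4*√11)) = 18*93 - (√(74 - 4*√11) - 4*√11) = 1674 + (-√(74 - 4*√11) + 4*√11) = 1674 - √(74 - 4*√11) + 4*√11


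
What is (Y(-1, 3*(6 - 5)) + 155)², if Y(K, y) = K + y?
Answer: 24649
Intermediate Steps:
(Y(-1, 3*(6 - 5)) + 155)² = ((-1 + 3*(6 - 5)) + 155)² = ((-1 + 3*1) + 155)² = ((-1 + 3) + 155)² = (2 + 155)² = 157² = 24649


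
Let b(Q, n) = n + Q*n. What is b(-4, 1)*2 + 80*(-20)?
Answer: -1606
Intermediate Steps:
b(-4, 1)*2 + 80*(-20) = (1*(1 - 4))*2 + 80*(-20) = (1*(-3))*2 - 1600 = -3*2 - 1600 = -6 - 1600 = -1606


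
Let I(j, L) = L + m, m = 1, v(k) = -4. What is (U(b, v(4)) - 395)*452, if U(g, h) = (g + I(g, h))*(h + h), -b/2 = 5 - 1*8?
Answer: -189388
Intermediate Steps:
b = 6 (b = -2*(5 - 1*8) = -2*(5 - 8) = -2*(-3) = 6)
I(j, L) = 1 + L (I(j, L) = L + 1 = 1 + L)
U(g, h) = 2*h*(1 + g + h) (U(g, h) = (g + (1 + h))*(h + h) = (1 + g + h)*(2*h) = 2*h*(1 + g + h))
(U(b, v(4)) - 395)*452 = (2*(-4)*(1 + 6 - 4) - 395)*452 = (2*(-4)*3 - 395)*452 = (-24 - 395)*452 = -419*452 = -189388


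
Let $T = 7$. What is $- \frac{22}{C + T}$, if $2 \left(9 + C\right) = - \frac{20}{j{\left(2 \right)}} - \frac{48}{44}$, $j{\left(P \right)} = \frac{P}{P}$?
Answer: $\frac{121}{69} \approx 1.7536$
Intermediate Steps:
$j{\left(P \right)} = 1$
$C = - \frac{215}{11}$ ($C = -9 + \frac{- \frac{20}{1} - \frac{48}{44}}{2} = -9 + \frac{\left(-20\right) 1 - \frac{12}{11}}{2} = -9 + \frac{-20 - \frac{12}{11}}{2} = -9 + \frac{1}{2} \left(- \frac{232}{11}\right) = -9 - \frac{116}{11} = - \frac{215}{11} \approx -19.545$)
$- \frac{22}{C + T} = - \frac{22}{- \frac{215}{11} + 7} = - \frac{22}{- \frac{138}{11}} = \left(-22\right) \left(- \frac{11}{138}\right) = \frac{121}{69}$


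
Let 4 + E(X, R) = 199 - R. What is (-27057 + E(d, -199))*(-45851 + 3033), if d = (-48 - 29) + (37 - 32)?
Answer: 1141656334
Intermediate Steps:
d = -72 (d = -77 + 5 = -72)
E(X, R) = 195 - R (E(X, R) = -4 + (199 - R) = 195 - R)
(-27057 + E(d, -199))*(-45851 + 3033) = (-27057 + (195 - 1*(-199)))*(-45851 + 3033) = (-27057 + (195 + 199))*(-42818) = (-27057 + 394)*(-42818) = -26663*(-42818) = 1141656334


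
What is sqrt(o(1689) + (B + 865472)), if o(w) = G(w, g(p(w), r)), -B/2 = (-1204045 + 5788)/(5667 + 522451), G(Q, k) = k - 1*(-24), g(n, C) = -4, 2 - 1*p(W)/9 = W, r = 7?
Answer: sqrt(60348611662106815)/264059 ≈ 930.32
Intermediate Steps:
p(W) = 18 - 9*W
G(Q, k) = 24 + k (G(Q, k) = k + 24 = 24 + k)
B = 1198257/264059 (B = -2*(-1204045 + 5788)/(5667 + 522451) = -(-2396514)/528118 = -2*(-1198257/528118) = 1198257/264059 ≈ 4.5378)
o(w) = 20 (o(w) = 24 - 4 = 20)
sqrt(o(1689) + (B + 865472)) = sqrt(20 + (1198257/264059 + 865472)) = sqrt(20 + 228536869105/264059) = sqrt(228542150285/264059) = sqrt(60348611662106815)/264059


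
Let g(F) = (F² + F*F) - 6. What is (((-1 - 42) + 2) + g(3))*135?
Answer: -3915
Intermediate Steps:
g(F) = -6 + 2*F² (g(F) = (F² + F²) - 6 = 2*F² - 6 = -6 + 2*F²)
(((-1 - 42) + 2) + g(3))*135 = (((-1 - 42) + 2) + (-6 + 2*3²))*135 = ((-43 + 2) + (-6 + 2*9))*135 = (-41 + (-6 + 18))*135 = (-41 + 12)*135 = -29*135 = -3915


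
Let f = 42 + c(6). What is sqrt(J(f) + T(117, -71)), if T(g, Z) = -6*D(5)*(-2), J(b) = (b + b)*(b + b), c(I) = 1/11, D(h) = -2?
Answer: 2*sqrt(213643)/11 ≈ 84.039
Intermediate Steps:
c(I) = 1/11
f = 463/11 (f = 42 + 1/11 = 463/11 ≈ 42.091)
J(b) = 4*b**2 (J(b) = (2*b)*(2*b) = 4*b**2)
T(g, Z) = -24 (T(g, Z) = -6*(-2)*(-2) = 12*(-2) = -24)
sqrt(J(f) + T(117, -71)) = sqrt(4*(463/11)**2 - 24) = sqrt(4*(214369/121) - 24) = sqrt(857476/121 - 24) = sqrt(854572/121) = 2*sqrt(213643)/11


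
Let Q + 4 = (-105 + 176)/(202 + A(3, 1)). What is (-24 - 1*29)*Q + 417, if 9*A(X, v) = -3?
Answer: 369256/605 ≈ 610.34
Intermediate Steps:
A(X, v) = -⅓ (A(X, v) = (⅑)*(-3) = -⅓)
Q = -2207/605 (Q = -4 + (-105 + 176)/(202 - ⅓) = -4 + 71/(605/3) = -4 + 71*(3/605) = -4 + 213/605 = -2207/605 ≈ -3.6479)
(-24 - 1*29)*Q + 417 = (-24 - 1*29)*(-2207/605) + 417 = (-24 - 29)*(-2207/605) + 417 = -53*(-2207/605) + 417 = 116971/605 + 417 = 369256/605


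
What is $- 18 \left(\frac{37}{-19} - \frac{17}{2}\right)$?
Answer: $\frac{3573}{19} \approx 188.05$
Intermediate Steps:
$- 18 \left(\frac{37}{-19} - \frac{17}{2}\right) = - 18 \left(37 \left(- \frac{1}{19}\right) - \frac{17}{2}\right) = - 18 \left(- \frac{37}{19} - \frac{17}{2}\right) = \left(-18\right) \left(- \frac{397}{38}\right) = \frac{3573}{19}$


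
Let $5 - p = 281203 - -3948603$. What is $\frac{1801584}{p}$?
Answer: $- \frac{1801584}{4229801} \approx -0.42593$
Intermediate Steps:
$p = -4229801$ ($p = 5 - \left(281203 - -3948603\right) = 5 - \left(281203 + 3948603\right) = 5 - 4229806 = -4229801$)
$\frac{1801584}{p} = \frac{1801584}{-4229801} = 1801584 \left(- \frac{1}{4229801}\right) = - \frac{1801584}{4229801}$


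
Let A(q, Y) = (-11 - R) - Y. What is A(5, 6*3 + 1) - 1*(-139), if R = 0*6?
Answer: 109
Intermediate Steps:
R = 0
A(q, Y) = -11 - Y (A(q, Y) = (-11 - 1*0) - Y = (-11 + 0) - Y = -11 - Y)
A(5, 6*3 + 1) - 1*(-139) = (-11 - (6*3 + 1)) - 1*(-139) = (-11 - (18 + 1)) + 139 = (-11 - 1*19) + 139 = (-11 - 19) + 139 = -30 + 139 = 109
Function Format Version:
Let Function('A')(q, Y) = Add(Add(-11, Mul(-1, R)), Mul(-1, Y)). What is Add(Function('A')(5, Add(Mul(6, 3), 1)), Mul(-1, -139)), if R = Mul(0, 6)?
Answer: 109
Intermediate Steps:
R = 0
Function('A')(q, Y) = Add(-11, Mul(-1, Y)) (Function('A')(q, Y) = Add(Add(-11, Mul(-1, 0)), Mul(-1, Y)) = Add(Add(-11, 0), Mul(-1, Y)) = Add(-11, Mul(-1, Y)))
Add(Function('A')(5, Add(Mul(6, 3), 1)), Mul(-1, -139)) = Add(Add(-11, Mul(-1, Add(Mul(6, 3), 1))), Mul(-1, -139)) = Add(Add(-11, Mul(-1, Add(18, 1))), 139) = Add(Add(-11, Mul(-1, 19)), 139) = Add(Add(-11, -19), 139) = Add(-30, 139) = 109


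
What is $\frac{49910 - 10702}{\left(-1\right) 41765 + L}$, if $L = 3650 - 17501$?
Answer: $- \frac{4901}{6952} \approx -0.70498$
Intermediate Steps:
$L = -13851$ ($L = 3650 - 17501 = -13851$)
$\frac{49910 - 10702}{\left(-1\right) 41765 + L} = \frac{49910 - 10702}{\left(-1\right) 41765 - 13851} = \frac{39208}{-41765 - 13851} = \frac{39208}{-55616} = 39208 \left(- \frac{1}{55616}\right) = - \frac{4901}{6952}$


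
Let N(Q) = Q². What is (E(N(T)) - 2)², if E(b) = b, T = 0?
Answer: 4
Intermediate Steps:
(E(N(T)) - 2)² = (0² - 2)² = (0 - 2)² = (-2)² = 4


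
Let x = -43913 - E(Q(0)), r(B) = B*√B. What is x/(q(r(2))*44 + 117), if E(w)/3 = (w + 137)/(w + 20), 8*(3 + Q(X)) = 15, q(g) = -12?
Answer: 6634124/62061 ≈ 106.90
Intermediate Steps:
r(B) = B^(3/2)
Q(X) = -9/8 (Q(X) = -3 + (⅛)*15 = -3 + 15/8 = -9/8)
E(w) = 3*(137 + w)/(20 + w) (E(w) = 3*((w + 137)/(w + 20)) = 3*((137 + w)/(20 + w)) = 3*(137 + w)/(20 + w))
x = -6634124/151 (x = -43913 - 3*(137 - 9/8)/(20 - 9/8) = -43913 - 3*1087/(151/8*8) = -43913 - 3*8*1087/(151*8) = -43913 - 1*3261/151 = -43913 - 3261/151 = -6634124/151 ≈ -43935.)
x/(q(r(2))*44 + 117) = -6634124/(151*(-12*44 + 117)) = -6634124/(151*(-528 + 117)) = -6634124/151/(-411) = -6634124/151*(-1/411) = 6634124/62061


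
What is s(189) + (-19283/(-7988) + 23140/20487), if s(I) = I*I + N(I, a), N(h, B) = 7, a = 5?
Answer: 5847472666709/163650156 ≈ 35732.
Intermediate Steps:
s(I) = 7 + I**2 (s(I) = I*I + 7 = I**2 + 7 = 7 + I**2)
s(189) + (-19283/(-7988) + 23140/20487) = (7 + 189**2) + (-19283/(-7988) + 23140/20487) = (7 + 35721) + (-19283*(-1/7988) + 23140*(1/20487)) = 35728 + (19283/7988 + 23140/20487) = 35728 + 579893141/163650156 = 5847472666709/163650156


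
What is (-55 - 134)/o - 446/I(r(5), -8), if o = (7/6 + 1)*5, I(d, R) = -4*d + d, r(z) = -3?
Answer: -39196/585 ≈ -67.002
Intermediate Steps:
I(d, R) = -3*d
o = 65/6 (o = (7*(⅙) + 1)*5 = (7/6 + 1)*5 = (13/6)*5 = 65/6 ≈ 10.833)
(-55 - 134)/o - 446/I(r(5), -8) = (-55 - 134)/(65/6) - 446/((-3*(-3))) = -189*6/65 - 446/9 = -1134/65 - 446*⅑ = -1134/65 - 446/9 = -39196/585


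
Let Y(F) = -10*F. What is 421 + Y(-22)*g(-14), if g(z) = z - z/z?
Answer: -2879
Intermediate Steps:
g(z) = -1 + z (g(z) = z - 1*1 = z - 1 = -1 + z)
421 + Y(-22)*g(-14) = 421 + (-10*(-22))*(-1 - 14) = 421 + 220*(-15) = 421 - 3300 = -2879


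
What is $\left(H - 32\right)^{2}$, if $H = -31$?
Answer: $3969$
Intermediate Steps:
$\left(H - 32\right)^{2} = \left(-31 - 32\right)^{2} = \left(-63\right)^{2} = 3969$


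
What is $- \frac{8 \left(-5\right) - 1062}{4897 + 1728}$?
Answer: $\frac{1102}{6625} \approx 0.16634$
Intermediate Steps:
$- \frac{8 \left(-5\right) - 1062}{4897 + 1728} = - \frac{-40 - 1062}{6625} = - \frac{-1102}{6625} = \left(-1\right) \left(- \frac{1102}{6625}\right) = \frac{1102}{6625}$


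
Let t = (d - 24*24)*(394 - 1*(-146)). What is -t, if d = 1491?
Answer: -494100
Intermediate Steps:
t = 494100 (t = (1491 - 24*24)*(394 - 1*(-146)) = (1491 - 576)*(394 + 146) = 915*540 = 494100)
-t = -1*494100 = -494100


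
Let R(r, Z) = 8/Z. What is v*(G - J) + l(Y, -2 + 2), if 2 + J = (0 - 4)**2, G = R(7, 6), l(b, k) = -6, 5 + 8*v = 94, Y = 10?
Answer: -1763/12 ≈ -146.92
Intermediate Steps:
v = 89/8 (v = -5/8 + (1/8)*94 = -5/8 + 47/4 = 89/8 ≈ 11.125)
G = 4/3 (G = 8/6 = 8*(1/6) = 4/3 ≈ 1.3333)
J = 14 (J = -2 + (0 - 4)**2 = -2 + (-4)**2 = -2 + 16 = 14)
v*(G - J) + l(Y, -2 + 2) = 89*(4/3 - 1*14)/8 - 6 = 89*(4/3 - 14)/8 - 6 = (89/8)*(-38/3) - 6 = -1691/12 - 6 = -1763/12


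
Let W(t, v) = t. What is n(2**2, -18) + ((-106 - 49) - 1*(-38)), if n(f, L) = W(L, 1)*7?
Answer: -243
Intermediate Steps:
n(f, L) = 7*L (n(f, L) = L*7 = 7*L)
n(2**2, -18) + ((-106 - 49) - 1*(-38)) = 7*(-18) + ((-106 - 49) - 1*(-38)) = -126 + (-155 + 38) = -126 - 117 = -243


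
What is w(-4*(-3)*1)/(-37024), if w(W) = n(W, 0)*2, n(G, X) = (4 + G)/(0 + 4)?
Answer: -1/4628 ≈ -0.00021608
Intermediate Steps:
n(G, X) = 1 + G/4 (n(G, X) = (4 + G)/4 = (4 + G)*(1/4) = 1 + G/4)
w(W) = 2 + W/2 (w(W) = (1 + W/4)*2 = 2 + W/2)
w(-4*(-3)*1)/(-37024) = (2 + (-4*(-3)*1)/2)/(-37024) = (2 + (12*1)/2)*(-1/37024) = (2 + (1/2)*12)*(-1/37024) = (2 + 6)*(-1/37024) = 8*(-1/37024) = -1/4628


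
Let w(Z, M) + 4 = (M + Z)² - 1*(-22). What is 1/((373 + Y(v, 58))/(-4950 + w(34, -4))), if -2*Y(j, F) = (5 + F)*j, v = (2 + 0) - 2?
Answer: -4032/373 ≈ -10.810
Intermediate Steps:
v = 0 (v = 2 - 2 = 0)
w(Z, M) = 18 + (M + Z)² (w(Z, M) = -4 + ((M + Z)² - 1*(-22)) = -4 + ((M + Z)² + 22) = -4 + (22 + (M + Z)²) = 18 + (M + Z)²)
Y(j, F) = -j*(5 + F)/2 (Y(j, F) = -(5 + F)*j/2 = -j*(5 + F)/2)
1/((373 + Y(v, 58))/(-4950 + w(34, -4))) = 1/((373 - ½*0*(5 + 58))/(-4950 + (18 + (-4 + 34)²))) = 1/((373 - ½*0*63)/(-4950 + (18 + 30²))) = 1/((373 + 0)/(-4950 + (18 + 900))) = 1/(373/(-4950 + 918)) = 1/(373/(-4032)) = 1/(373*(-1/4032)) = 1/(-373/4032) = -4032/373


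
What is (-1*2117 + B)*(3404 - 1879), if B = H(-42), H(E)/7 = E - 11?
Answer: -3794200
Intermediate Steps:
H(E) = -77 + 7*E (H(E) = 7*(E - 11) = 7*(-11 + E) = -77 + 7*E)
B = -371 (B = -77 + 7*(-42) = -77 - 294 = -371)
(-1*2117 + B)*(3404 - 1879) = (-1*2117 - 371)*(3404 - 1879) = (-2117 - 371)*1525 = -2488*1525 = -3794200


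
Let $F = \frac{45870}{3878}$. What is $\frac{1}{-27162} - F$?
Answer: $- \frac{622962409}{52667118} \approx -11.828$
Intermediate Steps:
$F = \frac{22935}{1939}$ ($F = 45870 \cdot \frac{1}{3878} = \frac{22935}{1939} \approx 11.828$)
$\frac{1}{-27162} - F = \frac{1}{-27162} - \frac{22935}{1939} = - \frac{1}{27162} - \frac{22935}{1939} = - \frac{622962409}{52667118}$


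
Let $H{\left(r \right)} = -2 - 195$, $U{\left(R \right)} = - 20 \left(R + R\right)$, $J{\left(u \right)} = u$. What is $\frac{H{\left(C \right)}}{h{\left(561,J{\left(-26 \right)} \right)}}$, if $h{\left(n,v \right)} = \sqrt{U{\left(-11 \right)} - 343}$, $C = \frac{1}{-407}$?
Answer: $- \frac{197 \sqrt{97}}{97} \approx -20.002$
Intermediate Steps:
$C = - \frac{1}{407} \approx -0.002457$
$U{\left(R \right)} = - 40 R$ ($U{\left(R \right)} = - 20 \cdot 2 R = - 40 R$)
$h{\left(n,v \right)} = \sqrt{97}$ ($h{\left(n,v \right)} = \sqrt{\left(-40\right) \left(-11\right) - 343} = \sqrt{440 - 343} = \sqrt{97}$)
$H{\left(r \right)} = -197$ ($H{\left(r \right)} = -2 - 195 = -197$)
$\frac{H{\left(C \right)}}{h{\left(561,J{\left(-26 \right)} \right)}} = - \frac{197}{\sqrt{97}} = - 197 \frac{\sqrt{97}}{97} = - \frac{197 \sqrt{97}}{97}$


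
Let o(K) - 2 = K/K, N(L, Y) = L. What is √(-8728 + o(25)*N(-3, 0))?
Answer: I*√8737 ≈ 93.472*I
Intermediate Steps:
o(K) = 3 (o(K) = 2 + K/K = 2 + 1 = 3)
√(-8728 + o(25)*N(-3, 0)) = √(-8728 + 3*(-3)) = √(-8728 - 9) = √(-8737) = I*√8737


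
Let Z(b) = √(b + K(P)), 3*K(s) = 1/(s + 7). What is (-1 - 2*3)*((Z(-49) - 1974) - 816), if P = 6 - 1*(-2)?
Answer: 19530 - 14*I*√2755/15 ≈ 19530.0 - 48.989*I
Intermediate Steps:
P = 8 (P = 6 + 2 = 8)
K(s) = 1/(3*(7 + s)) (K(s) = 1/(3*(s + 7)) = 1/(3*(7 + s)))
Z(b) = √(1/45 + b) (Z(b) = √(b + 1/(3*(7 + 8))) = √(b + (⅓)/15) = √(b + (⅓)*(1/15)) = √(b + 1/45) = √(1/45 + b))
(-1 - 2*3)*((Z(-49) - 1974) - 816) = (-1 - 2*3)*((√(5 + 225*(-49))/15 - 1974) - 816) = (-1 - 6)*((√(5 - 11025)/15 - 1974) - 816) = -7*((√(-11020)/15 - 1974) - 816) = -7*(((2*I*√2755)/15 - 1974) - 816) = -7*((2*I*√2755/15 - 1974) - 816) = -7*((-1974 + 2*I*√2755/15) - 816) = -7*(-2790 + 2*I*√2755/15) = 19530 - 14*I*√2755/15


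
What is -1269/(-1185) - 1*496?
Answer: -195497/395 ≈ -494.93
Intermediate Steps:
-1269/(-1185) - 1*496 = -1269*(-1/1185) - 496 = 423/395 - 496 = -195497/395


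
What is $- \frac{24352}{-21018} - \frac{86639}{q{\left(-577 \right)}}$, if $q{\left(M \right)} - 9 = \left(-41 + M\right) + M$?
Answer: $\frac{924929987}{12463674} \approx 74.21$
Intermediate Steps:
$q{\left(M \right)} = -32 + 2 M$ ($q{\left(M \right)} = 9 + \left(\left(-41 + M\right) + M\right) = 9 + \left(-41 + 2 M\right) = -32 + 2 M$)
$- \frac{24352}{-21018} - \frac{86639}{q{\left(-577 \right)}} = - \frac{24352}{-21018} - \frac{86639}{-32 + 2 \left(-577\right)} = \left(-24352\right) \left(- \frac{1}{21018}\right) - \frac{86639}{-32 - 1154} = \frac{12176}{10509} - \frac{86639}{-1186} = \frac{12176}{10509} - - \frac{86639}{1186} = \frac{12176}{10509} + \frac{86639}{1186} = \frac{924929987}{12463674}$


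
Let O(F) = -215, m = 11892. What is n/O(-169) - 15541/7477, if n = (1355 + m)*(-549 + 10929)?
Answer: -205623940507/321511 ≈ -6.3956e+5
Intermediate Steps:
n = 137503860 (n = (1355 + 11892)*(-549 + 10929) = 13247*10380 = 137503860)
n/O(-169) - 15541/7477 = 137503860/(-215) - 15541/7477 = 137503860*(-1/215) - 15541*1/7477 = -27500772/43 - 15541/7477 = -205623940507/321511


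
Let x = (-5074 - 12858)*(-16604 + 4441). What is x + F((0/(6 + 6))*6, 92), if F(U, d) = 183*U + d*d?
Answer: 218115380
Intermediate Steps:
F(U, d) = d² + 183*U (F(U, d) = 183*U + d² = d² + 183*U)
x = 218106916 (x = -17932*(-12163) = 218106916)
x + F((0/(6 + 6))*6, 92) = 218106916 + (92² + 183*((0/(6 + 6))*6)) = 218106916 + (8464 + 183*((0/12)*6)) = 218106916 + (8464 + 183*((0*(1/12))*6)) = 218106916 + (8464 + 183*(0*6)) = 218106916 + (8464 + 183*0) = 218106916 + (8464 + 0) = 218106916 + 8464 = 218115380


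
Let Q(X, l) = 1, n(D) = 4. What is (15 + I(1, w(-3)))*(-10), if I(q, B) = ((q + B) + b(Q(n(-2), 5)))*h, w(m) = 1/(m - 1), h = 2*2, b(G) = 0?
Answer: -180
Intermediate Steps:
h = 4
w(m) = 1/(-1 + m)
I(q, B) = 4*B + 4*q (I(q, B) = ((q + B) + 0)*4 = ((B + q) + 0)*4 = (B + q)*4 = 4*B + 4*q)
(15 + I(1, w(-3)))*(-10) = (15 + (4/(-1 - 3) + 4*1))*(-10) = (15 + (4/(-4) + 4))*(-10) = (15 + (4*(-¼) + 4))*(-10) = (15 + (-1 + 4))*(-10) = (15 + 3)*(-10) = 18*(-10) = -180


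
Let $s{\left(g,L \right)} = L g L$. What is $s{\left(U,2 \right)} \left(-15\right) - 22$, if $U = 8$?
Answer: $-502$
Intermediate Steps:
$s{\left(g,L \right)} = g L^{2}$
$s{\left(U,2 \right)} \left(-15\right) - 22 = 8 \cdot 2^{2} \left(-15\right) - 22 = 8 \cdot 4 \left(-15\right) - 22 = 32 \left(-15\right) - 22 = -480 - 22 = -502$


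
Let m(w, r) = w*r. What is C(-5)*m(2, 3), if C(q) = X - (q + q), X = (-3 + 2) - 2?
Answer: 42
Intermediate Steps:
m(w, r) = r*w
X = -3 (X = -1 - 2 = -3)
C(q) = -3 - 2*q (C(q) = -3 - (q + q) = -3 - 2*q)
C(-5)*m(2, 3) = (-3 - 2*(-5))*(3*2) = (-3 + 10)*6 = 7*6 = 42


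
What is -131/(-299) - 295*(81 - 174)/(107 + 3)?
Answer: 1643495/6578 ≈ 249.85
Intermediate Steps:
-131/(-299) - 295*(81 - 174)/(107 + 3) = -131*(-1/299) - 295/(110/(-93)) = 131/299 - 295/(110*(-1/93)) = 131/299 - 295/(-110/93) = 131/299 - 295*(-93/110) = 131/299 + 5487/22 = 1643495/6578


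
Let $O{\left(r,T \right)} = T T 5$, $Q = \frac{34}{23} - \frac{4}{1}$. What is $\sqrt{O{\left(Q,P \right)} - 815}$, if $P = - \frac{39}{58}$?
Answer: $\frac{i \sqrt{2734055}}{58} \approx 28.509 i$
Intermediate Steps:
$P = - \frac{39}{58}$ ($P = \left(-39\right) \frac{1}{58} = - \frac{39}{58} \approx -0.67241$)
$Q = - \frac{58}{23}$ ($Q = 34 \cdot \frac{1}{23} - 4 = \frac{34}{23} - 4 = - \frac{58}{23} \approx -2.5217$)
$O{\left(r,T \right)} = 5 T^{2}$ ($O{\left(r,T \right)} = T^{2} \cdot 5 = 5 T^{2}$)
$\sqrt{O{\left(Q,P \right)} - 815} = \sqrt{5 \left(- \frac{39}{58}\right)^{2} - 815} = \sqrt{5 \cdot \frac{1521}{3364} - 815} = \sqrt{\frac{7605}{3364} - 815} = \sqrt{- \frac{2734055}{3364}} = \frac{i \sqrt{2734055}}{58}$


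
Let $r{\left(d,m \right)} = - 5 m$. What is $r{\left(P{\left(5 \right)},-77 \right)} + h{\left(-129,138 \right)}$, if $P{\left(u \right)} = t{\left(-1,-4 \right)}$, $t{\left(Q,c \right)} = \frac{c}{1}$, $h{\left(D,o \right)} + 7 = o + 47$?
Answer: $563$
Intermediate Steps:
$h{\left(D,o \right)} = 40 + o$ ($h{\left(D,o \right)} = -7 + \left(o + 47\right) = -7 + \left(47 + o\right) = 40 + o$)
$t{\left(Q,c \right)} = c$ ($t{\left(Q,c \right)} = c 1 = c$)
$P{\left(u \right)} = -4$
$r{\left(P{\left(5 \right)},-77 \right)} + h{\left(-129,138 \right)} = \left(-5\right) \left(-77\right) + \left(40 + 138\right) = 385 + 178 = 563$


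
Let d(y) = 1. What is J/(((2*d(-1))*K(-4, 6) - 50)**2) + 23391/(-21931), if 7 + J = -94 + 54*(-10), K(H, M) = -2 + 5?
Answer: -59342747/42458416 ≈ -1.3977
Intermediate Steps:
K(H, M) = 3
J = -641 (J = -7 + (-94 + 54*(-10)) = -7 + (-94 - 540) = -7 - 634 = -641)
J/(((2*d(-1))*K(-4, 6) - 50)**2) + 23391/(-21931) = -641/((2*1)*3 - 50)**2 + 23391/(-21931) = -641/(2*3 - 50)**2 + 23391*(-1/21931) = -641/(6 - 50)**2 - 23391/21931 = -641/((-44)**2) - 23391/21931 = -641/1936 - 23391/21931 = -59342747/42458416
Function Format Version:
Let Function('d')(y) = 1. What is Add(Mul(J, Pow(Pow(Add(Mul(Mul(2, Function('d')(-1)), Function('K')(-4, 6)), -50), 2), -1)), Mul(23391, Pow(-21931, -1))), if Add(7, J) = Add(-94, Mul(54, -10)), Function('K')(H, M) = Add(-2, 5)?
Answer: Rational(-59342747, 42458416) ≈ -1.3977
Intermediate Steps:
Function('K')(H, M) = 3
J = -641 (J = Add(-7, Add(-94, Mul(54, -10))) = Add(-7, Add(-94, -540)) = Add(-7, -634) = -641)
Add(Mul(J, Pow(Pow(Add(Mul(Mul(2, Function('d')(-1)), Function('K')(-4, 6)), -50), 2), -1)), Mul(23391, Pow(-21931, -1))) = Add(Mul(-641, Pow(Pow(Add(Mul(Mul(2, 1), 3), -50), 2), -1)), Mul(23391, Pow(-21931, -1))) = Add(Mul(-641, Pow(Pow(Add(Mul(2, 3), -50), 2), -1)), Mul(23391, Rational(-1, 21931))) = Add(Mul(-641, Pow(Pow(Add(6, -50), 2), -1)), Rational(-23391, 21931)) = Add(Mul(-641, Pow(Pow(-44, 2), -1)), Rational(-23391, 21931)) = Add(Mul(-641, Pow(1936, -1)), Rational(-23391, 21931)) = Add(Mul(-641, Rational(1, 1936)), Rational(-23391, 21931)) = Add(Rational(-641, 1936), Rational(-23391, 21931)) = Rational(-59342747, 42458416)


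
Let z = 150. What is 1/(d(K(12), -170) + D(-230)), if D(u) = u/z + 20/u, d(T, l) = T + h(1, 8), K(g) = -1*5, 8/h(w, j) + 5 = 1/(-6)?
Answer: -10695/87364 ≈ -0.12242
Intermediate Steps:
h(w, j) = -48/31 (h(w, j) = 8/(-5 + 1/(-6)) = 8/(-5 - 1/6) = 8/(-31/6) = 8*(-6/31) = -48/31)
K(g) = -5
d(T, l) = -48/31 + T (d(T, l) = T - 48/31 = -48/31 + T)
D(u) = 20/u + u/150 (D(u) = u/150 + 20/u = 20/u + u/150)
1/(d(K(12), -170) + D(-230)) = 1/((-48/31 - 5) + (20/(-230) + (1/150)*(-230))) = 1/(-203/31 + (20*(-1/230) - 23/15)) = 1/(-203/31 + (-2/23 - 23/15)) = 1/(-203/31 - 559/345) = 1/(-87364/10695) = -10695/87364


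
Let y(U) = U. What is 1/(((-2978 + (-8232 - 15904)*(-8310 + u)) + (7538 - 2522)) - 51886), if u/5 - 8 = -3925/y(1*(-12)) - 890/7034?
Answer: 10551/1689191094022 ≈ 6.2462e-9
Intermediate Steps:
u = 70682585/42204 (u = 40 + 5*(-3925/(1*(-12)) - 890/7034) = 40 + 5*(-3925/(-12) - 890*1/7034) = 40 + 5*(-3925*(-1/12) - 445/3517) = 40 + 5*(3925/12 - 445/3517) = 40 + 5*(13798885/42204) = 40 + 68994425/42204 = 70682585/42204 ≈ 1674.8)
1/(((-2978 + (-8232 - 15904)*(-8310 + u)) + (7538 - 2522)) - 51886) = 1/(((-2978 + (-8232 - 15904)*(-8310 + 70682585/42204)) + (7538 - 2522)) - 51886) = 1/(((-2978 - 24136*(-280032655/42204)) + 5016) - 51886) = 1/(((-2978 + 1689717040270/10551) + 5016) - 51886) = 1/((1689685619392/10551 + 5016) - 51886) = 1/(1689738543208/10551 - 51886) = 1/(1689191094022/10551) = 10551/1689191094022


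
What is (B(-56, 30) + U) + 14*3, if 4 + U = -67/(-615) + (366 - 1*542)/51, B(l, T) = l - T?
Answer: -178927/3485 ≈ -51.342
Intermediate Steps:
U = -25587/3485 (U = -4 + (-67/(-615) + (366 - 1*542)/51) = -4 + (-67*(-1/615) + (366 - 542)*(1/51)) = -4 + (67/615 - 176*1/51) = -4 + (67/615 - 176/51) = -4 - 11647/3485 = -25587/3485 ≈ -7.3420)
(B(-56, 30) + U) + 14*3 = ((-56 - 1*30) - 25587/3485) + 14*3 = ((-56 - 30) - 25587/3485) + 42 = (-86 - 25587/3485) + 42 = -325297/3485 + 42 = -178927/3485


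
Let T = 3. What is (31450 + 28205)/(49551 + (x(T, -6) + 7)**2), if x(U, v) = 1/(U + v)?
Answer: 536895/446359 ≈ 1.2028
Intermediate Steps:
(31450 + 28205)/(49551 + (x(T, -6) + 7)**2) = (31450 + 28205)/(49551 + (1/(3 - 6) + 7)**2) = 59655/(49551 + (1/(-3) + 7)**2) = 59655/(49551 + (-1/3 + 7)**2) = 59655/(49551 + (20/3)**2) = 59655/(49551 + 400/9) = 59655/(446359/9) = 59655*(9/446359) = 536895/446359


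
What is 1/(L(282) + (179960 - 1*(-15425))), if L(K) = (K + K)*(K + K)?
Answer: 1/513481 ≈ 1.9475e-6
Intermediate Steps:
L(K) = 4*K² (L(K) = (2*K)*(2*K) = 4*K²)
1/(L(282) + (179960 - 1*(-15425))) = 1/(4*282² + (179960 - 1*(-15425))) = 1/(4*79524 + (179960 + 15425)) = 1/(318096 + 195385) = 1/513481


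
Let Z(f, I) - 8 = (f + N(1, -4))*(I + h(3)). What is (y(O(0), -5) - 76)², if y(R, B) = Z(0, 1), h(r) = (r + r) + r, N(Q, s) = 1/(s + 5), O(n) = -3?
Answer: 3364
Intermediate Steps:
N(Q, s) = 1/(5 + s)
h(r) = 3*r (h(r) = 2*r + r = 3*r)
Z(f, I) = 8 + (1 + f)*(9 + I) (Z(f, I) = 8 + (f + 1/(5 - 4))*(I + 3*3) = 8 + (f + 1/1)*(I + 9) = 8 + (f + 1)*(9 + I) = 8 + (1 + f)*(9 + I))
y(R, B) = 18 (y(R, B) = 17 + 1 + 9*0 + 1*0 = 17 + 1 + 0 + 0 = 18)
(y(O(0), -5) - 76)² = (18 - 76)² = (-58)² = 3364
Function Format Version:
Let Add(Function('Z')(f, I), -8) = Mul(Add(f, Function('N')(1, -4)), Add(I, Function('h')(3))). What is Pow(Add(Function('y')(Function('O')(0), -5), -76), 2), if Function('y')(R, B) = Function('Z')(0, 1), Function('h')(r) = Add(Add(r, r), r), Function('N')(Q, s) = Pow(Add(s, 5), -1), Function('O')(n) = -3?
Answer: 3364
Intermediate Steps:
Function('N')(Q, s) = Pow(Add(5, s), -1)
Function('h')(r) = Mul(3, r) (Function('h')(r) = Add(Mul(2, r), r) = Mul(3, r))
Function('Z')(f, I) = Add(8, Mul(Add(1, f), Add(9, I))) (Function('Z')(f, I) = Add(8, Mul(Add(f, Pow(Add(5, -4), -1)), Add(I, Mul(3, 3)))) = Add(8, Mul(Add(f, Pow(1, -1)), Add(I, 9))) = Add(8, Mul(Add(f, 1), Add(9, I))) = Add(8, Mul(Add(1, f), Add(9, I))))
Function('y')(R, B) = 18 (Function('y')(R, B) = Add(17, 1, Mul(9, 0), Mul(1, 0)) = Add(17, 1, 0, 0) = 18)
Pow(Add(Function('y')(Function('O')(0), -5), -76), 2) = Pow(Add(18, -76), 2) = Pow(-58, 2) = 3364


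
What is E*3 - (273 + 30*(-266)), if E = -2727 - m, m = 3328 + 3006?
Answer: -19476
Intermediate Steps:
m = 6334
E = -9061 (E = -2727 - 1*6334 = -2727 - 6334 = -9061)
E*3 - (273 + 30*(-266)) = -9061*3 - (273 + 30*(-266)) = -27183 - (273 - 7980) = -27183 - 1*(-7707) = -27183 + 7707 = -19476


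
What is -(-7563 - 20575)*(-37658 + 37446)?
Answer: -5965256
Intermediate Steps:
-(-7563 - 20575)*(-37658 + 37446) = -(-28138)*(-212) = -1*5965256 = -5965256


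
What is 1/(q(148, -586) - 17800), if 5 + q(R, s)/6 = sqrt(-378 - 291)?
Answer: -8915/158966492 - 3*I*sqrt(669)/158966492 ≈ -5.6081e-5 - 4.8812e-7*I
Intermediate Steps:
q(R, s) = -30 + 6*I*sqrt(669) (q(R, s) = -30 + 6*sqrt(-378 - 291) = -30 + 6*sqrt(-669) = -30 + 6*(I*sqrt(669)) = -30 + 6*I*sqrt(669))
1/(q(148, -586) - 17800) = 1/((-30 + 6*I*sqrt(669)) - 17800) = 1/(-17830 + 6*I*sqrt(669))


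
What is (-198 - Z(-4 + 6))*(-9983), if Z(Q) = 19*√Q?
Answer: 1976634 + 189677*√2 ≈ 2.2449e+6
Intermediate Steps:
(-198 - Z(-4 + 6))*(-9983) = (-198 - 19*√(-4 + 6))*(-9983) = (-198 - 19*√2)*(-9983) = 1976634 + 189677*√2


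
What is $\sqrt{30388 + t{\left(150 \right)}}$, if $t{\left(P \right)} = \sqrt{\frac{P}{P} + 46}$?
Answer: $\sqrt{30388 + \sqrt{47}} \approx 174.34$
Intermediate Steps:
$t{\left(P \right)} = \sqrt{47}$ ($t{\left(P \right)} = \sqrt{1 + 46} = \sqrt{47}$)
$\sqrt{30388 + t{\left(150 \right)}} = \sqrt{30388 + \sqrt{47}}$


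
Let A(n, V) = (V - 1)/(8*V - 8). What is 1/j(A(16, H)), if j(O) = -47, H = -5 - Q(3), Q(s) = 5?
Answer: -1/47 ≈ -0.021277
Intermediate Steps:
H = -10 (H = -5 - 1*5 = -5 - 5 = -10)
A(n, V) = (-1 + V)/(-8 + 8*V)
1/j(A(16, H)) = 1/(-47) = -1/47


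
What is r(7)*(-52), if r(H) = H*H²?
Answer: -17836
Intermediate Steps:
r(H) = H³
r(7)*(-52) = 7³*(-52) = 343*(-52) = -17836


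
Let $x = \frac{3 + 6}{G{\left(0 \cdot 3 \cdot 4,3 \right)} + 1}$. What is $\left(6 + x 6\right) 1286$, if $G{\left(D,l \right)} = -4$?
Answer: $-15432$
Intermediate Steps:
$x = -3$ ($x = \frac{3 + 6}{-4 + 1} = \frac{9}{-3} = 9 \left(- \frac{1}{3}\right) = -3$)
$\left(6 + x 6\right) 1286 = \left(6 - 18\right) 1286 = \left(-12\right) 1286 = -15432$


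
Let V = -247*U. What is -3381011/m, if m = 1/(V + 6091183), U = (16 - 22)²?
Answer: -20564292776201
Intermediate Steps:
U = 36 (U = (-6)² = 36)
V = -8892 (V = -247*36 = -8892)
m = 1/6082291 (m = 1/(-8892 + 6091183) = 1/6082291 ≈ 1.6441e-7)
-3381011/m = -3381011/1/6082291 = -3381011*6082291 = -20564292776201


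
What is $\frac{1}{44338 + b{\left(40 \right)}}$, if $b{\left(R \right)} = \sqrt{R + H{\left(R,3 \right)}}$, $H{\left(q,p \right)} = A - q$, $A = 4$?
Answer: $\frac{1}{44340} \approx 2.2553 \cdot 10^{-5}$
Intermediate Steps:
$H{\left(q,p \right)} = 4 - q$
$b{\left(R \right)} = 2$ ($b{\left(R \right)} = \sqrt{R - \left(-4 + R\right)} = \sqrt{4} = 2$)
$\frac{1}{44338 + b{\left(40 \right)}} = \frac{1}{44338 + 2} = \frac{1}{44340}$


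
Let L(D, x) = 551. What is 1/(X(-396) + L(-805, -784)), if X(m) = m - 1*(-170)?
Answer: 1/325 ≈ 0.0030769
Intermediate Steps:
X(m) = 170 + m (X(m) = m + 170 = 170 + m)
1/(X(-396) + L(-805, -784)) = 1/((170 - 396) + 551) = 1/(-226 + 551) = 1/325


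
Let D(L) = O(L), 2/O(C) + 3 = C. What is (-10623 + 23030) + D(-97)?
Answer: 620349/50 ≈ 12407.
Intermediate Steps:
O(C) = 2/(-3 + C)
D(L) = 2/(-3 + L)
(-10623 + 23030) + D(-97) = (-10623 + 23030) + 2/(-3 - 97) = 12407 + 2/(-100) = 12407 + 2*(-1/100) = 12407 - 1/50 = 620349/50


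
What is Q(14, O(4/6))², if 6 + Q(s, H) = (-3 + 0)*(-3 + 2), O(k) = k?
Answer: 9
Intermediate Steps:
Q(s, H) = -3 (Q(s, H) = -6 + (-3 + 0)*(-3 + 2) = -6 - 3*(-1) = -6 + 3 = -3)
Q(14, O(4/6))² = (-3)² = 9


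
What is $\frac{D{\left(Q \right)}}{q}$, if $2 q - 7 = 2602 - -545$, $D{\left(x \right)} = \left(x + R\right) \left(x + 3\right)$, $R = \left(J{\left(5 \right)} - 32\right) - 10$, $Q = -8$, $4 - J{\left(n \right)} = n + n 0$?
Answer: $\frac{255}{1577} \approx 0.1617$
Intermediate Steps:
$J{\left(n \right)} = 4 - n$ ($J{\left(n \right)} = 4 - \left(n + n 0\right) = 4 - \left(n + 0\right) = 4 - n$)
$R = -43$ ($R = \left(\left(4 - 5\right) - 32\right) - 10 = \left(-1 - 32\right) - 10 = -33 - 10 = -43$)
$D{\left(x \right)} = \left(-43 + x\right) \left(3 + x\right)$ ($D{\left(x \right)} = \left(x - 43\right) \left(x + 3\right) = \left(-43 + x\right) \left(3 + x\right)$)
$q = 1577$ ($q = \frac{7}{2} + \frac{2602 - -545}{2} = \frac{7}{2} + \frac{2602 + 545}{2} = \frac{7}{2} + \frac{1}{2} \cdot 3147 = \frac{7}{2} + \frac{3147}{2} = 1577$)
$\frac{D{\left(Q \right)}}{q} = \frac{-129 + \left(-8\right)^{2} - -320}{1577} = \left(-129 + 64 + 320\right) \frac{1}{1577} = 255 \cdot \frac{1}{1577} = \frac{255}{1577}$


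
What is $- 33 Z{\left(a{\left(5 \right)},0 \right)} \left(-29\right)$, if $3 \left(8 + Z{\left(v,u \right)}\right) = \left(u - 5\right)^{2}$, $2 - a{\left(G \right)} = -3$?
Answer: $319$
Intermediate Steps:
$a{\left(G \right)} = 5$ ($a{\left(G \right)} = 2 - -3 = 2 + 3 = 5$)
$Z{\left(v,u \right)} = -8 + \frac{\left(-5 + u\right)^{2}}{3}$ ($Z{\left(v,u \right)} = -8 + \frac{\left(u - 5\right)^{2}}{3} = -8 + \frac{\left(-5 + u\right)^{2}}{3}$)
$- 33 Z{\left(a{\left(5 \right)},0 \right)} \left(-29\right) = - 33 \left(-8 + \frac{\left(-5 + 0\right)^{2}}{3}\right) \left(-29\right) = - 33 \left(-8 + \frac{\left(-5\right)^{2}}{3}\right) \left(-29\right) = - 33 \left(-8 + \frac{1}{3} \cdot 25\right) \left(-29\right) = - 33 \left(-8 + \frac{25}{3}\right) \left(-29\right) = \left(-33\right) \frac{1}{3} \left(-29\right) = \left(-11\right) \left(-29\right) = 319$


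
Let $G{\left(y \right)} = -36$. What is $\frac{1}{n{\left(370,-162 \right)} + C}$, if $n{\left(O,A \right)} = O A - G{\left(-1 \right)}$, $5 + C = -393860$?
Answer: $- \frac{1}{453769} \approx -2.2038 \cdot 10^{-6}$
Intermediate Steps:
$C = -393865$ ($C = -5 - 393860 = -393865$)
$n{\left(O,A \right)} = 36 + A O$ ($n{\left(O,A \right)} = O A - -36 = A O + 36 = 36 + A O$)
$\frac{1}{n{\left(370,-162 \right)} + C} = \frac{1}{\left(36 - 59940\right) - 393865} = \frac{1}{-59904 - 393865} = \frac{1}{-453769} = - \frac{1}{453769}$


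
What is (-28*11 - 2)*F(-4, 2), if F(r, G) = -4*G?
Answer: 2480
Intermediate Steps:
(-28*11 - 2)*F(-4, 2) = (-28*11 - 2)*(-4*2) = (-308 - 2)*(-8) = -310*(-8) = 2480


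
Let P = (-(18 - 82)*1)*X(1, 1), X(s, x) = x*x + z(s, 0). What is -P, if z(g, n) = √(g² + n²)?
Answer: -128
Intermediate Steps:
X(s, x) = x² + √(s²) (X(s, x) = x*x + √(s² + 0²) = x² + √(s² + 0) = x² + √(s²))
P = 128 (P = (-(18 - 82)*1)*(1² + √(1²)) = (-1*(-64)*1)*(1 + √1) = (64*1)*(1 + 1) = 64*2 = 128)
-P = -1*128 = -128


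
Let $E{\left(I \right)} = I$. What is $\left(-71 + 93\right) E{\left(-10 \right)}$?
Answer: $-220$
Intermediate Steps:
$\left(-71 + 93\right) E{\left(-10 \right)} = \left(-71 + 93\right) \left(-10\right) = 22 \left(-10\right) = -220$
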